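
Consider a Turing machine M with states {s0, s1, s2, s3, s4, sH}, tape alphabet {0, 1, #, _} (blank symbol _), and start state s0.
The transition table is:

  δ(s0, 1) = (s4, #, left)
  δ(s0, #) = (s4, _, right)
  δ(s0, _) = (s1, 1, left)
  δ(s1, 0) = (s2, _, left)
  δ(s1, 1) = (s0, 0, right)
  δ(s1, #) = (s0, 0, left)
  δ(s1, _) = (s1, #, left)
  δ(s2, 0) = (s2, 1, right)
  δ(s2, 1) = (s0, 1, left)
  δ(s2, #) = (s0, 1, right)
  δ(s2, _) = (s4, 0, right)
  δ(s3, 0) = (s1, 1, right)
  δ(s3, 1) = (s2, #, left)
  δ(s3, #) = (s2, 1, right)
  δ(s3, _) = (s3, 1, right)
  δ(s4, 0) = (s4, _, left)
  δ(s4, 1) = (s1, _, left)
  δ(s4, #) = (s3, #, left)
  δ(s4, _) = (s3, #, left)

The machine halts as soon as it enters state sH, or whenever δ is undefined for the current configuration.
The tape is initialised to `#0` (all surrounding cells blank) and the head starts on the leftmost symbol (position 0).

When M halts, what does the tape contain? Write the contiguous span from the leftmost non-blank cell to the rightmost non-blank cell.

state=s0 head=0 tape=____[#]0_   (s0,#)→(s4,_,right)
state=s4 head=1 tape=_____[0]_   (s4,0)→(s4,_,left)
state=s4 head=0 tape=____[_]__   (s4,_)→(s3,#,left)
state=s3 head=-1 tape=___[_]#__   (s3,_)→(s3,1,right)
state=s3 head=0 tape=___1[#]__   (s3,#)→(s2,1,right)
state=s2 head=1 tape=___11[_]_   (s2,_)→(s4,0,right)
state=s4 head=2 tape=___110[_]   (s4,_)→(s3,#,left)
state=s3 head=1 tape=___11[0]#   (s3,0)→(s1,1,right)
state=s1 head=2 tape=___111[#]   (s1,#)→(s0,0,left)
state=s0 head=1 tape=___11[1]0   (s0,1)→(s4,#,left)
state=s4 head=0 tape=___1[1]#0   (s4,1)→(s1,_,left)
state=s1 head=-1 tape=___[1]_#0   (s1,1)→(s0,0,right)
state=s0 head=0 tape=___0[_]#0   (s0,_)→(s1,1,left)
state=s1 head=-1 tape=___[0]1#0   (s1,0)→(s2,_,left)
state=s2 head=-2 tape=__[_]_1#0   (s2,_)→(s4,0,right)
state=s4 head=-1 tape=__0[_]1#0   (s4,_)→(s3,#,left)
state=s3 head=-2 tape=__[0]#1#0   (s3,0)→(s1,1,right)
state=s1 head=-1 tape=__1[#]1#0   (s1,#)→(s0,0,left)
state=s0 head=-2 tape=__[1]01#0   (s0,1)→(s4,#,left)
state=s4 head=-3 tape=_[_]#01#0   (s4,_)→(s3,#,left)
state=s3 head=-4 tape=[_]##01#0   (s3,_)→(s3,1,right)
state=s3 head=-3 tape=1[#]#01#0   (s3,#)→(s2,1,right)
state=s2 head=-2 tape=11[#]01#0   (s2,#)→(s0,1,right)
state=s0 head=-1 tape=111[0]1#0
The non-blank tape span at halt is 11101#0.

11101#0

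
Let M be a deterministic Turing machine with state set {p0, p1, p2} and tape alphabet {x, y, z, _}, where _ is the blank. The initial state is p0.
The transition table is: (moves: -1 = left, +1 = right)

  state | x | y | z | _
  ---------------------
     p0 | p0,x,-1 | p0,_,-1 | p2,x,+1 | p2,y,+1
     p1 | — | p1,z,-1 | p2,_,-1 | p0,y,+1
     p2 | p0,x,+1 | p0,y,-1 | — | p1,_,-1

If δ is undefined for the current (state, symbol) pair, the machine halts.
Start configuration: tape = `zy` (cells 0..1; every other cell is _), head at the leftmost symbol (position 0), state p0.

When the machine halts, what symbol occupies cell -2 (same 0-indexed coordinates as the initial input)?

x

state=p0 head=0 tape=___[z]y   (p0,z)→(p2,x,+1)
state=p2 head=1 tape=___x[y]   (p2,y)→(p0,y,-1)
state=p0 head=0 tape=___[x]y   (p0,x)→(p0,x,-1)
state=p0 head=-1 tape=__[_]xy   (p0,_)→(p2,y,+1)
state=p2 head=0 tape=__y[x]y   (p2,x)→(p0,x,+1)
state=p0 head=1 tape=__yx[y]   (p0,y)→(p0,_,-1)
state=p0 head=0 tape=__y[x]_   (p0,x)→(p0,x,-1)
state=p0 head=-1 tape=__[y]x_   (p0,y)→(p0,_,-1)
state=p0 head=-2 tape=_[_]_x_   (p0,_)→(p2,y,+1)
state=p2 head=-1 tape=_y[_]x_   (p2,_)→(p1,_,-1)
state=p1 head=-2 tape=_[y]_x_   (p1,y)→(p1,z,-1)
state=p1 head=-3 tape=[_]z_x_   (p1,_)→(p0,y,+1)
state=p0 head=-2 tape=y[z]_x_   (p0,z)→(p2,x,+1)
state=p2 head=-1 tape=yx[_]x_   (p2,_)→(p1,_,-1)
state=p1 head=-2 tape=y[x]_x_
Cell -2 holds x when M halts.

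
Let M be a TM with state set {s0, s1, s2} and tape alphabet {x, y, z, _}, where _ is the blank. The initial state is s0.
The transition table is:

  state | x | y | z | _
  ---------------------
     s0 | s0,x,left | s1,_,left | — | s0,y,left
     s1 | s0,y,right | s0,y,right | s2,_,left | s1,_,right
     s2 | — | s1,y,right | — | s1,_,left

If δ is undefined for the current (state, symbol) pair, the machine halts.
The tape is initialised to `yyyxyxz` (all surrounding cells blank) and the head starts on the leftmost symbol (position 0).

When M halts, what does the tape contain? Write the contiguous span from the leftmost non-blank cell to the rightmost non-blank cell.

state=s0 head=0 tape=_[y]yyxyxz   (s0,y)→(s1,_,left)
state=s1 head=-1 tape=[_]_yyxyxz   (s1,_)→(s1,_,right)
state=s1 head=0 tape=_[_]yyxyxz   (s1,_)→(s1,_,right)
state=s1 head=1 tape=__[y]yxyxz   (s1,y)→(s0,y,right)
state=s0 head=2 tape=__y[y]xyxz   (s0,y)→(s1,_,left)
state=s1 head=1 tape=__[y]_xyxz   (s1,y)→(s0,y,right)
state=s0 head=2 tape=__y[_]xyxz   (s0,_)→(s0,y,left)
state=s0 head=1 tape=__[y]yxyxz   (s0,y)→(s1,_,left)
state=s1 head=0 tape=_[_]_yxyxz   (s1,_)→(s1,_,right)
state=s1 head=1 tape=__[_]yxyxz   (s1,_)→(s1,_,right)
state=s1 head=2 tape=___[y]xyxz   (s1,y)→(s0,y,right)
state=s0 head=3 tape=___y[x]yxz   (s0,x)→(s0,x,left)
state=s0 head=2 tape=___[y]xyxz   (s0,y)→(s1,_,left)
state=s1 head=1 tape=__[_]_xyxz   (s1,_)→(s1,_,right)
state=s1 head=2 tape=___[_]xyxz   (s1,_)→(s1,_,right)
state=s1 head=3 tape=____[x]yxz   (s1,x)→(s0,y,right)
state=s0 head=4 tape=____y[y]xz   (s0,y)→(s1,_,left)
state=s1 head=3 tape=____[y]_xz   (s1,y)→(s0,y,right)
state=s0 head=4 tape=____y[_]xz   (s0,_)→(s0,y,left)
state=s0 head=3 tape=____[y]yxz   (s0,y)→(s1,_,left)
state=s1 head=2 tape=___[_]_yxz   (s1,_)→(s1,_,right)
state=s1 head=3 tape=____[_]yxz   (s1,_)→(s1,_,right)
state=s1 head=4 tape=_____[y]xz   (s1,y)→(s0,y,right)
state=s0 head=5 tape=_____y[x]z   (s0,x)→(s0,x,left)
state=s0 head=4 tape=_____[y]xz   (s0,y)→(s1,_,left)
state=s1 head=3 tape=____[_]_xz   (s1,_)→(s1,_,right)
state=s1 head=4 tape=_____[_]xz   (s1,_)→(s1,_,right)
state=s1 head=5 tape=______[x]z   (s1,x)→(s0,y,right)
state=s0 head=6 tape=______y[z]
The non-blank tape span at halt is yz.

yz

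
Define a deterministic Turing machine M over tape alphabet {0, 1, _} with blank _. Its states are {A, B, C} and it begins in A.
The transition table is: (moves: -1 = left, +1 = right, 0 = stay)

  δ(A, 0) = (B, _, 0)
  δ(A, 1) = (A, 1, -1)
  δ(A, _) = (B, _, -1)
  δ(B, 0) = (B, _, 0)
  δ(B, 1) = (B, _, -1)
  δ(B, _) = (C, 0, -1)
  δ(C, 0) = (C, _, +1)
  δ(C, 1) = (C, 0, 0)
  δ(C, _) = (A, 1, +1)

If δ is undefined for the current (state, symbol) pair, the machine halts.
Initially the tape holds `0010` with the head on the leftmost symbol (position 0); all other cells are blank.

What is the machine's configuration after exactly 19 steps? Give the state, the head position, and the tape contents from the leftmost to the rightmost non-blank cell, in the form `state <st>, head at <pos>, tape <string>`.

A | _[0]010__   read 0 → write _, move 0, go to B
B | _[_]010__   read _ → write 0, move -1, go to C
C | [_]0010__   read _ → write 1, move +1, go to A
A | 1[0]010__   read 0 → write _, move 0, go to B
B | 1[_]010__   read _ → write 0, move -1, go to C
C | [1]0010__   read 1 → write 0, move 0, go to C
C | [0]0010__   read 0 → write _, move +1, go to C
C | _[0]010__   read 0 → write _, move +1, go to C
C | __[0]10__   read 0 → write _, move +1, go to C
C | ___[1]0__   read 1 → write 0, move 0, go to C
C | ___[0]0__   read 0 → write _, move +1, go to C
C | ____[0]__   read 0 → write _, move +1, go to C
C | _____[_]_   read _ → write 1, move +1, go to A
A | _____1[_]   read _ → write _, move -1, go to B
B | _____[1]_   read 1 → write _, move -1, go to B
B | ____[_]__   read _ → write 0, move -1, go to C
C | ___[_]0__   read _ → write 1, move +1, go to A
A | ___1[0]__   read 0 → write _, move 0, go to B
B | ___1[_]__   read _ → write 0, move -1, go to C
C | ___[1]0__
After 19 steps: state C, head at 2, tape 10.

state C, head at 2, tape 10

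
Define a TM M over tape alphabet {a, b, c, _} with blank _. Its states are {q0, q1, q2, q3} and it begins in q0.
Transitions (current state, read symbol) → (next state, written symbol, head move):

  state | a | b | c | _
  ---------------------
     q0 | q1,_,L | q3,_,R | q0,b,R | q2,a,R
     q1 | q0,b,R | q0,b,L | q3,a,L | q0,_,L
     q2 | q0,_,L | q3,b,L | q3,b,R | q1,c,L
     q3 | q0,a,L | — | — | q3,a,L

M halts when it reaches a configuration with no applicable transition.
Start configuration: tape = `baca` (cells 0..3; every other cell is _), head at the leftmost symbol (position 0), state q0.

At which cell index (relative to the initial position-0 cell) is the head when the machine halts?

2

q0 | __[b]aca   read b → write _, move R, go to q3
q3 | ___[a]ca   read a → write a, move L, go to q0
q0 | __[_]aca   read _ → write a, move R, go to q2
q2 | __a[a]ca   read a → write _, move L, go to q0
q0 | __[a]_ca   read a → write _, move L, go to q1
q1 | _[_]__ca   read _ → write _, move L, go to q0
q0 | [_]___ca   read _ → write a, move R, go to q2
q2 | a[_]__ca   read _ → write c, move L, go to q1
q1 | [a]c__ca   read a → write b, move R, go to q0
q0 | b[c]__ca   read c → write b, move R, go to q0
q0 | bb[_]_ca   read _ → write a, move R, go to q2
q2 | bba[_]ca   read _ → write c, move L, go to q1
q1 | bb[a]cca   read a → write b, move R, go to q0
q0 | bbb[c]ca   read c → write b, move R, go to q0
q0 | bbbb[c]a   read c → write b, move R, go to q0
q0 | bbbbb[a]   read a → write _, move L, go to q1
q1 | bbbb[b]_   read b → write b, move L, go to q0
q0 | bbb[b]b_   read b → write _, move R, go to q3
q3 | bbb_[b]_
At halt the head is at cell 2.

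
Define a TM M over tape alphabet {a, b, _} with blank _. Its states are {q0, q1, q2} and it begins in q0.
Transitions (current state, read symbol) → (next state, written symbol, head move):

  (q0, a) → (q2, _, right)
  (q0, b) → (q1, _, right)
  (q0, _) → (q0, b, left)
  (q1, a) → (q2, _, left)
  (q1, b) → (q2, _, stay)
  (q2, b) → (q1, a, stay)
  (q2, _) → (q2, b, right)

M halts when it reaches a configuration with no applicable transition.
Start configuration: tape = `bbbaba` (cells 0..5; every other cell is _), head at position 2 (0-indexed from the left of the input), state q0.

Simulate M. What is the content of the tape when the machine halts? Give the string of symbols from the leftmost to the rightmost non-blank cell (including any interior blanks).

bbbbbba

q0 | _bb[b]aba   read b → write _, move right, go to q1
q1 | _bb_[a]ba   read a → write _, move left, go to q2
q2 | _bb[_]_ba   read _ → write b, move right, go to q2
q2 | _bbb[_]ba   read _ → write b, move right, go to q2
q2 | _bbbb[b]a   read b → write a, move stay, go to q1
q1 | _bbbb[a]a   read a → write _, move left, go to q2
q2 | _bbb[b]_a   read b → write a, move stay, go to q1
q1 | _bbb[a]_a   read a → write _, move left, go to q2
q2 | _bb[b]__a   read b → write a, move stay, go to q1
q1 | _bb[a]__a   read a → write _, move left, go to q2
q2 | _b[b]___a   read b → write a, move stay, go to q1
q1 | _b[a]___a   read a → write _, move left, go to q2
q2 | _[b]____a   read b → write a, move stay, go to q1
q1 | _[a]____a   read a → write _, move left, go to q2
q2 | [_]_____a   read _ → write b, move right, go to q2
q2 | b[_]____a   read _ → write b, move right, go to q2
q2 | bb[_]___a   read _ → write b, move right, go to q2
q2 | bbb[_]__a   read _ → write b, move right, go to q2
q2 | bbbb[_]_a   read _ → write b, move right, go to q2
q2 | bbbbb[_]a   read _ → write b, move right, go to q2
q2 | bbbbbb[a]
The non-blank tape span at halt is bbbbbba.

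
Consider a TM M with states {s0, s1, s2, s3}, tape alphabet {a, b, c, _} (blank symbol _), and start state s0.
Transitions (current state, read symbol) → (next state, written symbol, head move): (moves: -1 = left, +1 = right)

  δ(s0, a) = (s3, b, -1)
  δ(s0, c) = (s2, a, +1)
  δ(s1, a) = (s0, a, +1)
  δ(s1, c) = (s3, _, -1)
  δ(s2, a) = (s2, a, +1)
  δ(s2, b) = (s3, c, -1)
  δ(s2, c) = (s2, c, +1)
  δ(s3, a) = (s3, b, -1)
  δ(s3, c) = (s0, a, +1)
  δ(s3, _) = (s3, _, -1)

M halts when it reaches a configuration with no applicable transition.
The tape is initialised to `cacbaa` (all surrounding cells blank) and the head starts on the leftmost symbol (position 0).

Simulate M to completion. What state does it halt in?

s2

s0 | [c]acbaa_   read c → write a, move +1, go to s2
s2 | a[a]cbaa_   read a → write a, move +1, go to s2
s2 | aa[c]baa_   read c → write c, move +1, go to s2
s2 | aac[b]aa_   read b → write c, move -1, go to s3
s3 | aa[c]caa_   read c → write a, move +1, go to s0
s0 | aaa[c]aa_   read c → write a, move +1, go to s2
s2 | aaaa[a]a_   read a → write a, move +1, go to s2
s2 | aaaaa[a]_   read a → write a, move +1, go to s2
s2 | aaaaaa[_]
No transition is defined for (s2, _); M halts in state s2.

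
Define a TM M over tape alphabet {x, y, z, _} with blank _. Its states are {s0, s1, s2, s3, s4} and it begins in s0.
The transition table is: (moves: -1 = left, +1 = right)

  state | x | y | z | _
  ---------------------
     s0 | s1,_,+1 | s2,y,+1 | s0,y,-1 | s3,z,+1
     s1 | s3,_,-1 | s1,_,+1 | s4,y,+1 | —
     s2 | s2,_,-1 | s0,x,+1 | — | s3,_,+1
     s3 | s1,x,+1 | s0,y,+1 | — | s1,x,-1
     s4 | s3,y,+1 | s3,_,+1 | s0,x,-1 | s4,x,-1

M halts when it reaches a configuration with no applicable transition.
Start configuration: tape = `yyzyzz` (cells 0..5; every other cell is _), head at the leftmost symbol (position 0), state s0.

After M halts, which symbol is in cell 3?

x

state=s0 head=0 tape=[y]yzyzz__   (s0,y)→(s2,y,+1)
state=s2 head=1 tape=y[y]zyzz__   (s2,y)→(s0,x,+1)
state=s0 head=2 tape=yx[z]yzz__   (s0,z)→(s0,y,-1)
state=s0 head=1 tape=y[x]yyzz__   (s0,x)→(s1,_,+1)
state=s1 head=2 tape=y_[y]yzz__   (s1,y)→(s1,_,+1)
state=s1 head=3 tape=y__[y]zz__   (s1,y)→(s1,_,+1)
state=s1 head=4 tape=y___[z]z__   (s1,z)→(s4,y,+1)
state=s4 head=5 tape=y___y[z]__   (s4,z)→(s0,x,-1)
state=s0 head=4 tape=y___[y]x__   (s0,y)→(s2,y,+1)
state=s2 head=5 tape=y___y[x]__   (s2,x)→(s2,_,-1)
state=s2 head=4 tape=y___[y]___   (s2,y)→(s0,x,+1)
state=s0 head=5 tape=y___x[_]__   (s0,_)→(s3,z,+1)
state=s3 head=6 tape=y___xz[_]_   (s3,_)→(s1,x,-1)
state=s1 head=5 tape=y___x[z]x_   (s1,z)→(s4,y,+1)
state=s4 head=6 tape=y___xy[x]_   (s4,x)→(s3,y,+1)
state=s3 head=7 tape=y___xyy[_]   (s3,_)→(s1,x,-1)
state=s1 head=6 tape=y___xy[y]x   (s1,y)→(s1,_,+1)
state=s1 head=7 tape=y___xy_[x]   (s1,x)→(s3,_,-1)
state=s3 head=6 tape=y___xy[_]_   (s3,_)→(s1,x,-1)
state=s1 head=5 tape=y___x[y]x_   (s1,y)→(s1,_,+1)
state=s1 head=6 tape=y___x_[x]_   (s1,x)→(s3,_,-1)
state=s3 head=5 tape=y___x[_]__   (s3,_)→(s1,x,-1)
state=s1 head=4 tape=y___[x]x__   (s1,x)→(s3,_,-1)
state=s3 head=3 tape=y__[_]_x__   (s3,_)→(s1,x,-1)
state=s1 head=2 tape=y_[_]x_x__
Cell 3 holds x when M halts.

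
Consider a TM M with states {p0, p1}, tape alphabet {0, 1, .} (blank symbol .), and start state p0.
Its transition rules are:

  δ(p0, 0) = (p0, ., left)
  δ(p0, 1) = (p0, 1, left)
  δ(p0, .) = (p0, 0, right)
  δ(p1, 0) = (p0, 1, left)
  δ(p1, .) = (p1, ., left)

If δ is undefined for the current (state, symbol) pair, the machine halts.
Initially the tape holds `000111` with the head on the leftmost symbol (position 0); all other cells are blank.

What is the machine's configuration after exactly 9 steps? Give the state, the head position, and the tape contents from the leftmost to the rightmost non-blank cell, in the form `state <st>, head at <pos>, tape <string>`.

p0 | ..[0]00111   read 0 → write ., move left, go to p0
p0 | .[.].00111   read . → write 0, move right, go to p0
p0 | .0[.]00111   read . → write 0, move right, go to p0
p0 | .00[0]0111   read 0 → write ., move left, go to p0
p0 | .0[0].0111   read 0 → write ., move left, go to p0
p0 | .[0]..0111   read 0 → write ., move left, go to p0
p0 | [.]...0111   read . → write 0, move right, go to p0
p0 | 0[.]..0111   read . → write 0, move right, go to p0
p0 | 00[.].0111   read . → write 0, move right, go to p0
p0 | 000[.]0111
After 9 steps: state p0, head at 1, tape 000.0111.

state p0, head at 1, tape 000.0111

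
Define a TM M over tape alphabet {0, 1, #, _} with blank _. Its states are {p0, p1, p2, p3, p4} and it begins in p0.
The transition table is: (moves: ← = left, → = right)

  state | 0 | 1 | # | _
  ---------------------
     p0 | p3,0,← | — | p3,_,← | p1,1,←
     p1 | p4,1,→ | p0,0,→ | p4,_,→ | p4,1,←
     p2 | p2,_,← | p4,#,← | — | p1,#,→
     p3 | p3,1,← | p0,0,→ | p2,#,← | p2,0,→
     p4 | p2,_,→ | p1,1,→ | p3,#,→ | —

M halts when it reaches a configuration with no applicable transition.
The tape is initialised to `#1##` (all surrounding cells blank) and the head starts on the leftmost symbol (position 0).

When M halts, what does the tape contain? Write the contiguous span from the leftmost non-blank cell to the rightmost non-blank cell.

#_101_#

state=p0 head=0 tape=___[#]1##   (p0,#)→(p3,_,←)
state=p3 head=-1 tape=__[_]_1##   (p3,_)→(p2,0,→)
state=p2 head=0 tape=__0[_]1##   (p2,_)→(p1,#,→)
state=p1 head=1 tape=__0#[1]##   (p1,1)→(p0,0,→)
state=p0 head=2 tape=__0#0[#]#   (p0,#)→(p3,_,←)
state=p3 head=1 tape=__0#[0]_#   (p3,0)→(p3,1,←)
state=p3 head=0 tape=__0[#]1_#   (p3,#)→(p2,#,←)
state=p2 head=-1 tape=__[0]#1_#   (p2,0)→(p2,_,←)
state=p2 head=-2 tape=_[_]_#1_#   (p2,_)→(p1,#,→)
state=p1 head=-1 tape=_#[_]#1_#   (p1,_)→(p4,1,←)
state=p4 head=-2 tape=_[#]1#1_#   (p4,#)→(p3,#,→)
state=p3 head=-1 tape=_#[1]#1_#   (p3,1)→(p0,0,→)
state=p0 head=0 tape=_#0[#]1_#   (p0,#)→(p3,_,←)
state=p3 head=-1 tape=_#[0]_1_#   (p3,0)→(p3,1,←)
state=p3 head=-2 tape=_[#]1_1_#   (p3,#)→(p2,#,←)
state=p2 head=-3 tape=[_]#1_1_#   (p2,_)→(p1,#,→)
state=p1 head=-2 tape=#[#]1_1_#   (p1,#)→(p4,_,→)
state=p4 head=-1 tape=#_[1]_1_#   (p4,1)→(p1,1,→)
state=p1 head=0 tape=#_1[_]1_#   (p1,_)→(p4,1,←)
state=p4 head=-1 tape=#_[1]11_#   (p4,1)→(p1,1,→)
state=p1 head=0 tape=#_1[1]1_#   (p1,1)→(p0,0,→)
state=p0 head=1 tape=#_10[1]_#
The non-blank tape span at halt is #_101_#.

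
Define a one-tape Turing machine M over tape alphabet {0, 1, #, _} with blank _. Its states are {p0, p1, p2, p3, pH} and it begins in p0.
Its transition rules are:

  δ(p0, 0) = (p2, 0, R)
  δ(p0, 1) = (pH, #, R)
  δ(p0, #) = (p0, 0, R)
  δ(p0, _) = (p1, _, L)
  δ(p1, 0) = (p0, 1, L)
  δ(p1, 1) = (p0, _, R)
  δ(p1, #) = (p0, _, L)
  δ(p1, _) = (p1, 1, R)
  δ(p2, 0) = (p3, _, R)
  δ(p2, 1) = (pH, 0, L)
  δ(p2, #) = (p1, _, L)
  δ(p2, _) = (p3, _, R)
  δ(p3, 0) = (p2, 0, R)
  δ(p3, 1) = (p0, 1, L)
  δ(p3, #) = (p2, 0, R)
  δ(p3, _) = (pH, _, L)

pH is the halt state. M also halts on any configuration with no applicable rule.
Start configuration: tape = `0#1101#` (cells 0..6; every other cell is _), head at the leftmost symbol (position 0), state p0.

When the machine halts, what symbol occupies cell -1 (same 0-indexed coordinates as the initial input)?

state=p0 head=0 tape=__[0]#1101#   (p0,0)→(p2,0,R)
state=p2 head=1 tape=__0[#]1101#   (p2,#)→(p1,_,L)
state=p1 head=0 tape=__[0]_1101#   (p1,0)→(p0,1,L)
state=p0 head=-1 tape=_[_]1_1101#   (p0,_)→(p1,_,L)
state=p1 head=-2 tape=[_]_1_1101#   (p1,_)→(p1,1,R)
state=p1 head=-1 tape=1[_]1_1101#   (p1,_)→(p1,1,R)
state=p1 head=0 tape=11[1]_1101#   (p1,1)→(p0,_,R)
state=p0 head=1 tape=11_[_]1101#   (p0,_)→(p1,_,L)
state=p1 head=0 tape=11[_]_1101#   (p1,_)→(p1,1,R)
state=p1 head=1 tape=111[_]1101#   (p1,_)→(p1,1,R)
state=p1 head=2 tape=1111[1]101#   (p1,1)→(p0,_,R)
state=p0 head=3 tape=1111_[1]01#   (p0,1)→(pH,#,R)
state=pH head=4 tape=1111_#[0]1#
Cell -1 holds 1 when M halts.

1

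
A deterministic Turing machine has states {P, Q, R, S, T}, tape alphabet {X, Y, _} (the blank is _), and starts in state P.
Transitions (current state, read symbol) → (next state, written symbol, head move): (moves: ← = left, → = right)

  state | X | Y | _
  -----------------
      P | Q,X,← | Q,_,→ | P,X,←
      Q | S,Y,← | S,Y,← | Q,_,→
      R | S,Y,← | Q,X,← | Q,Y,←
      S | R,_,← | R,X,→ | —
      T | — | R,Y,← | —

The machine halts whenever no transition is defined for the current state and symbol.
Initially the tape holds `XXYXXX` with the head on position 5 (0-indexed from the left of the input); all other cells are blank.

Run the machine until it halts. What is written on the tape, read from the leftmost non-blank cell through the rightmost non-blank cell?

Y_YX_YX

P | __XXYXX[X]   read X → write X, move ←, go to Q
Q | __XXYX[X]X   read X → write Y, move ←, go to S
S | __XXY[X]YX   read X → write _, move ←, go to R
R | __XX[Y]_YX   read Y → write X, move ←, go to Q
Q | __X[X]X_YX   read X → write Y, move ←, go to S
S | __[X]YX_YX   read X → write _, move ←, go to R
R | _[_]_YX_YX   read _ → write Y, move ←, go to Q
Q | [_]Y_YX_YX   read _ → write _, move →, go to Q
Q | _[Y]_YX_YX   read Y → write Y, move ←, go to S
S | [_]Y_YX_YX
The non-blank tape span at halt is Y_YX_YX.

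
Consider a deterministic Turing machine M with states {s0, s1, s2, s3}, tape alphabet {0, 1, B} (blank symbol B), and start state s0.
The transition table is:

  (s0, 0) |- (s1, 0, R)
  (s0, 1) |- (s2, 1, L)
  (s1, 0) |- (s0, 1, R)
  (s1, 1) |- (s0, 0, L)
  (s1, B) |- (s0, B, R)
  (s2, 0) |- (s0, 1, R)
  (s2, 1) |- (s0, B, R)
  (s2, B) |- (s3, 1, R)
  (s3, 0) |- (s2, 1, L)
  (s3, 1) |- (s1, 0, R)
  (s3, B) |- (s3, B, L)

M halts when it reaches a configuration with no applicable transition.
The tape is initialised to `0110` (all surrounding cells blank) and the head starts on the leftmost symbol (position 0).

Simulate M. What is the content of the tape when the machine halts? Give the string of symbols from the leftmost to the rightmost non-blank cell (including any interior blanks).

0101

s0 | [0]110B   read 0 → write 0, move R, go to s1
s1 | 0[1]10B   read 1 → write 0, move L, go to s0
s0 | [0]010B   read 0 → write 0, move R, go to s1
s1 | 0[0]10B   read 0 → write 1, move R, go to s0
s0 | 01[1]0B   read 1 → write 1, move L, go to s2
s2 | 0[1]10B   read 1 → write B, move R, go to s0
s0 | 0B[1]0B   read 1 → write 1, move L, go to s2
s2 | 0[B]10B   read B → write 1, move R, go to s3
s3 | 01[1]0B   read 1 → write 0, move R, go to s1
s1 | 010[0]B   read 0 → write 1, move R, go to s0
s0 | 0101[B]
The non-blank tape span at halt is 0101.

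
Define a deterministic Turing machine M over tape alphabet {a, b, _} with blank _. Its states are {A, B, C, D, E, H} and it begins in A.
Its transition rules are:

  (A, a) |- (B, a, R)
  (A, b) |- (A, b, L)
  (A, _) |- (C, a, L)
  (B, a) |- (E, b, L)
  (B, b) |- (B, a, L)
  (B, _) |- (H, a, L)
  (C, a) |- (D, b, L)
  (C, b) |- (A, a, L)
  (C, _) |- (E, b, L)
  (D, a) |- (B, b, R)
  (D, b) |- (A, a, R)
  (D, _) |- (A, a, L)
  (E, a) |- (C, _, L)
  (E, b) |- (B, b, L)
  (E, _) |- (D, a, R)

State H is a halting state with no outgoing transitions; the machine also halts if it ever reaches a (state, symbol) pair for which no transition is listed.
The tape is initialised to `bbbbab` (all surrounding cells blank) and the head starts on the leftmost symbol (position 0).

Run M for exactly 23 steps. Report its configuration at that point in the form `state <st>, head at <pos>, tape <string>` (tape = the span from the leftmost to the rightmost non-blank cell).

state H, head at -9, tape aaa_bb_babbbab

A | _________[b]bbbab   read b → write b, move L, go to A
A | ________[_]bbbbab   read _ → write a, move L, go to C
C | _______[_]abbbbab   read _ → write b, move L, go to E
E | ______[_]babbbbab   read _ → write a, move R, go to D
D | ______a[b]abbbbab   read b → write a, move R, go to A
A | ______aa[a]bbbbab   read a → write a, move R, go to B
B | ______aaa[b]bbbab   read b → write a, move L, go to B
B | ______aa[a]abbbab   read a → write b, move L, go to E
E | ______a[a]babbbab   read a → write _, move L, go to C
C | ______[a]_babbbab   read a → write b, move L, go to D
D | _____[_]b_babbbab   read _ → write a, move L, go to A
A | ____[_]ab_babbbab   read _ → write a, move L, go to C
C | ___[_]aab_babbbab   read _ → write b, move L, go to E
E | __[_]baab_babbbab   read _ → write a, move R, go to D
D | __a[b]aab_babbbab   read b → write a, move R, go to A
A | __aa[a]ab_babbbab   read a → write a, move R, go to B
B | __aaa[a]b_babbbab   read a → write b, move L, go to E
E | __aa[a]bb_babbbab   read a → write _, move L, go to C
C | __a[a]_bb_babbbab   read a → write b, move L, go to D
D | __[a]b_bb_babbbab   read a → write b, move R, go to B
B | __b[b]_bb_babbbab   read b → write a, move L, go to B
B | __[b]a_bb_babbbab   read b → write a, move L, go to B
B | _[_]aa_bb_babbbab   read _ → write a, move L, go to H
H | [_]aaa_bb_babbbab
After 23 steps: state H, head at -9, tape aaa_bb_babbbab.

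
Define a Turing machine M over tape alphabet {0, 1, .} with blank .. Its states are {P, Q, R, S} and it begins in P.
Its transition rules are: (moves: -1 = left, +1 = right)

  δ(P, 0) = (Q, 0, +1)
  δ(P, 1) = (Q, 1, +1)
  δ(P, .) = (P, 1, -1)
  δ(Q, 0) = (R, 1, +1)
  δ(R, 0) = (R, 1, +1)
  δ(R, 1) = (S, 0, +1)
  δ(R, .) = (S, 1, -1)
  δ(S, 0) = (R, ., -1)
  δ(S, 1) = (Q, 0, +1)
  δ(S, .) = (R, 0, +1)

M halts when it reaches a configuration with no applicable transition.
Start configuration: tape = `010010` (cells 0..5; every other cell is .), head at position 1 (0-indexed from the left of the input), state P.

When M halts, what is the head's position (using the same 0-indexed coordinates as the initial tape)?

state=P head=1 tape=0[1]0010   (P,1)→(Q,1,+1)
state=Q head=2 tape=01[0]010   (Q,0)→(R,1,+1)
state=R head=3 tape=011[0]10   (R,0)→(R,1,+1)
state=R head=4 tape=0111[1]0   (R,1)→(S,0,+1)
state=S head=5 tape=01110[0]   (S,0)→(R,.,-1)
state=R head=4 tape=0111[0].   (R,0)→(R,1,+1)
state=R head=5 tape=01111[.]   (R,.)→(S,1,-1)
state=S head=4 tape=0111[1]1   (S,1)→(Q,0,+1)
state=Q head=5 tape=01110[1]
At halt the head is at cell 5.

5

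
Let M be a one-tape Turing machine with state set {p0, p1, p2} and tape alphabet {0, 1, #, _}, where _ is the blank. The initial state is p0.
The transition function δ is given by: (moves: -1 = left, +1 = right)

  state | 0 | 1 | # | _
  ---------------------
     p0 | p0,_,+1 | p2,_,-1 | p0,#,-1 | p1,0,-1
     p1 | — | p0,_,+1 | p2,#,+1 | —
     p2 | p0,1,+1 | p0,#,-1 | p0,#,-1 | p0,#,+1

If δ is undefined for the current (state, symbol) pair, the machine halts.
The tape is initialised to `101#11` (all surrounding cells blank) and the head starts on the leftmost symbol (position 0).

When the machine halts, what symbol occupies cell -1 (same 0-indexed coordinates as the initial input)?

#

state=p0 head=0 tape=___[1]01#11   (p0,1)→(p2,_,-1)
state=p2 head=-1 tape=__[_]_01#11   (p2,_)→(p0,#,+1)
state=p0 head=0 tape=__#[_]01#11   (p0,_)→(p1,0,-1)
state=p1 head=-1 tape=__[#]001#11   (p1,#)→(p2,#,+1)
state=p2 head=0 tape=__#[0]01#11   (p2,0)→(p0,1,+1)
state=p0 head=1 tape=__#1[0]1#11   (p0,0)→(p0,_,+1)
state=p0 head=2 tape=__#1_[1]#11   (p0,1)→(p2,_,-1)
state=p2 head=1 tape=__#1[_]_#11   (p2,_)→(p0,#,+1)
state=p0 head=2 tape=__#1#[_]#11   (p0,_)→(p1,0,-1)
state=p1 head=1 tape=__#1[#]0#11   (p1,#)→(p2,#,+1)
state=p2 head=2 tape=__#1#[0]#11   (p2,0)→(p0,1,+1)
state=p0 head=3 tape=__#1#1[#]11   (p0,#)→(p0,#,-1)
state=p0 head=2 tape=__#1#[1]#11   (p0,1)→(p2,_,-1)
state=p2 head=1 tape=__#1[#]_#11   (p2,#)→(p0,#,-1)
state=p0 head=0 tape=__#[1]#_#11   (p0,1)→(p2,_,-1)
state=p2 head=-1 tape=__[#]_#_#11   (p2,#)→(p0,#,-1)
state=p0 head=-2 tape=_[_]#_#_#11   (p0,_)→(p1,0,-1)
state=p1 head=-3 tape=[_]0#_#_#11
Cell -1 holds # when M halts.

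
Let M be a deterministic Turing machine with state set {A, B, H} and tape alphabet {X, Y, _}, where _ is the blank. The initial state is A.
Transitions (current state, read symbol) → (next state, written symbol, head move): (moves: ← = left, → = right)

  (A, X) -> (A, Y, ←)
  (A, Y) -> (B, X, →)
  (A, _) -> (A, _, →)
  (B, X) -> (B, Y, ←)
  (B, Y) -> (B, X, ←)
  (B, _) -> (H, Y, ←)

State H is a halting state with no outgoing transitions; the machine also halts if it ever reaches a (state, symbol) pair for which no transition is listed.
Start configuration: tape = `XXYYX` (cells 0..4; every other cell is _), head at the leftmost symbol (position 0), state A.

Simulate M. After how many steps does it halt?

state=A head=0 tape=__[X]XYYX   (A,X)→(A,Y,←)
state=A head=-1 tape=_[_]YXYYX   (A,_)→(A,_,→)
state=A head=0 tape=__[Y]XYYX   (A,Y)→(B,X,→)
state=B head=1 tape=__X[X]YYX   (B,X)→(B,Y,←)
state=B head=0 tape=__[X]YYYX   (B,X)→(B,Y,←)
state=B head=-1 tape=_[_]YYYYX   (B,_)→(H,Y,←)
state=H head=-2 tape=[_]YYYYYX
M halts after 6 transitions.

6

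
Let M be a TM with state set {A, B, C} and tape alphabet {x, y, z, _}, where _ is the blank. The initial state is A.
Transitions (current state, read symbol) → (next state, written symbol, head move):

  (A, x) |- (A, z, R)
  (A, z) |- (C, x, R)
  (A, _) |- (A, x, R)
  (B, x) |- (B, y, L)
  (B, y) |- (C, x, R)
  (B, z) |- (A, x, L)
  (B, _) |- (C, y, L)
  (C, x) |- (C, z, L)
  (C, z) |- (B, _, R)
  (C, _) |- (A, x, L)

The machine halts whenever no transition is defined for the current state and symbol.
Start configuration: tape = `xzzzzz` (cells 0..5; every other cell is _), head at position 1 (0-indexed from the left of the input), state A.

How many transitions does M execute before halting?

state=A head=1 tape=x[z]zzzz_   (A,z)→(C,x,R)
state=C head=2 tape=xx[z]zzz_   (C,z)→(B,_,R)
state=B head=3 tape=xx_[z]zz_   (B,z)→(A,x,L)
state=A head=2 tape=xx[_]xzz_   (A,_)→(A,x,R)
state=A head=3 tape=xxx[x]zz_   (A,x)→(A,z,R)
state=A head=4 tape=xxxz[z]z_   (A,z)→(C,x,R)
state=C head=5 tape=xxxzx[z]_   (C,z)→(B,_,R)
state=B head=6 tape=xxxzx_[_]   (B,_)→(C,y,L)
state=C head=5 tape=xxxzx[_]y   (C,_)→(A,x,L)
state=A head=4 tape=xxxz[x]xy   (A,x)→(A,z,R)
state=A head=5 tape=xxxzz[x]y   (A,x)→(A,z,R)
state=A head=6 tape=xxxzzz[y]
M halts after 11 transitions.

11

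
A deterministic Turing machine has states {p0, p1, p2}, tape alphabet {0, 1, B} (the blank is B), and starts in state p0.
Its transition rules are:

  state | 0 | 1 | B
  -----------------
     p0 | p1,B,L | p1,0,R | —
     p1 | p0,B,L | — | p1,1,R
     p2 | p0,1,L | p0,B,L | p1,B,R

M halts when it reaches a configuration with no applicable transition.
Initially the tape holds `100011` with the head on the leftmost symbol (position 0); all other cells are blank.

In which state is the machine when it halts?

p1

p0 | B[1]00011   read 1 → write 0, move R, go to p1
p1 | B0[0]0011   read 0 → write B, move L, go to p0
p0 | B[0]B0011   read 0 → write B, move L, go to p1
p1 | [B]BB0011   read B → write 1, move R, go to p1
p1 | 1[B]B0011   read B → write 1, move R, go to p1
p1 | 11[B]0011   read B → write 1, move R, go to p1
p1 | 111[0]011   read 0 → write B, move L, go to p0
p0 | 11[1]B011   read 1 → write 0, move R, go to p1
p1 | 110[B]011   read B → write 1, move R, go to p1
p1 | 1101[0]11   read 0 → write B, move L, go to p0
p0 | 110[1]B11   read 1 → write 0, move R, go to p1
p1 | 1100[B]11   read B → write 1, move R, go to p1
p1 | 11001[1]1
No transition is defined for (p1, 1); M halts in state p1.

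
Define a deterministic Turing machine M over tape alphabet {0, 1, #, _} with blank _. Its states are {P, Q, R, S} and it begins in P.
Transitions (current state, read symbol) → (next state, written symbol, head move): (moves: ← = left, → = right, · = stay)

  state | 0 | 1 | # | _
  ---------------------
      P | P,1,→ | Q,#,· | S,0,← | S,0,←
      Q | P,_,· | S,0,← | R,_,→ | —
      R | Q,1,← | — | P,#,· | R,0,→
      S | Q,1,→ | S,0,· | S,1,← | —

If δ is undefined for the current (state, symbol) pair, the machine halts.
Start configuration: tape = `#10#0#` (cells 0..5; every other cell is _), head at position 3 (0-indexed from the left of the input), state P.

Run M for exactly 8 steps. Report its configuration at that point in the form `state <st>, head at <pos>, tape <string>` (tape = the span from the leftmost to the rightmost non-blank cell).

state S, head at 2, tape #1100#

state=P head=3 tape=#10[#]0#   (P,#)→(S,0,←)
state=S head=2 tape=#1[0]00#   (S,0)→(Q,1,→)
state=Q head=3 tape=#11[0]0#   (Q,0)→(P,_,·)
state=P head=3 tape=#11[_]0#   (P,_)→(S,0,←)
state=S head=2 tape=#1[1]00#   (S,1)→(S,0,·)
state=S head=2 tape=#1[0]00#   (S,0)→(Q,1,→)
state=Q head=3 tape=#11[0]0#   (Q,0)→(P,_,·)
state=P head=3 tape=#11[_]0#   (P,_)→(S,0,←)
state=S head=2 tape=#1[1]00#
After 8 steps: state S, head at 2, tape #1100#.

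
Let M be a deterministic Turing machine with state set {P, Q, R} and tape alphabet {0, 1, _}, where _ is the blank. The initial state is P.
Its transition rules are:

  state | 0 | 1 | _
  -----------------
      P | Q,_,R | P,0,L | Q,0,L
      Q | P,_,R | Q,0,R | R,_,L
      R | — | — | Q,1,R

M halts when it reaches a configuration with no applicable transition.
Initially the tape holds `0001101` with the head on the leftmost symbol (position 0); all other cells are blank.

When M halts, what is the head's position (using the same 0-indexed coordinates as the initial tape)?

5

P | [0]001101_   read 0 → write _, move R, go to Q
Q | _[0]01101_   read 0 → write _, move R, go to P
P | __[0]1101_   read 0 → write _, move R, go to Q
Q | ___[1]101_   read 1 → write 0, move R, go to Q
Q | ___0[1]01_   read 1 → write 0, move R, go to Q
Q | ___00[0]1_   read 0 → write _, move R, go to P
P | ___00_[1]_   read 1 → write 0, move L, go to P
P | ___00[_]0_   read _ → write 0, move L, go to Q
Q | ___0[0]00_   read 0 → write _, move R, go to P
P | ___0_[0]0_   read 0 → write _, move R, go to Q
Q | ___0__[0]_   read 0 → write _, move R, go to P
P | ___0___[_]   read _ → write 0, move L, go to Q
Q | ___0__[_]0   read _ → write _, move L, go to R
R | ___0_[_]_0   read _ → write 1, move R, go to Q
Q | ___0_1[_]0   read _ → write _, move L, go to R
R | ___0_[1]_0
At halt the head is at cell 5.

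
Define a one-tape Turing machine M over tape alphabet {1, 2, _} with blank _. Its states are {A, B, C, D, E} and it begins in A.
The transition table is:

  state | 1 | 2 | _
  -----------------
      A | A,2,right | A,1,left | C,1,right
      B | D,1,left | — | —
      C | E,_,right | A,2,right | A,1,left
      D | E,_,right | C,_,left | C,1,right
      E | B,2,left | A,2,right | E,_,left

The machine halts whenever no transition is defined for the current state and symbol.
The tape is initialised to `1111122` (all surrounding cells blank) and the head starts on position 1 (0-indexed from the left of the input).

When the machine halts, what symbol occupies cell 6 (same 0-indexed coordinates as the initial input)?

1

state=A head=1 tape=_1[1]11122   (A,1)→(A,2,right)
state=A head=2 tape=_12[1]1122   (A,1)→(A,2,right)
state=A head=3 tape=_122[1]122   (A,1)→(A,2,right)
state=A head=4 tape=_1222[1]22   (A,1)→(A,2,right)
state=A head=5 tape=_12222[2]2   (A,2)→(A,1,left)
state=A head=4 tape=_1222[2]12   (A,2)→(A,1,left)
state=A head=3 tape=_122[2]112   (A,2)→(A,1,left)
state=A head=2 tape=_12[2]1112   (A,2)→(A,1,left)
state=A head=1 tape=_1[2]11112   (A,2)→(A,1,left)
state=A head=0 tape=_[1]111112   (A,1)→(A,2,right)
state=A head=1 tape=_2[1]11112   (A,1)→(A,2,right)
state=A head=2 tape=_22[1]1112   (A,1)→(A,2,right)
state=A head=3 tape=_222[1]112   (A,1)→(A,2,right)
state=A head=4 tape=_2222[1]12   (A,1)→(A,2,right)
state=A head=5 tape=_22222[1]2   (A,1)→(A,2,right)
state=A head=6 tape=_222222[2]   (A,2)→(A,1,left)
state=A head=5 tape=_22222[2]1   (A,2)→(A,1,left)
state=A head=4 tape=_2222[2]11   (A,2)→(A,1,left)
state=A head=3 tape=_222[2]111   (A,2)→(A,1,left)
state=A head=2 tape=_22[2]1111   (A,2)→(A,1,left)
state=A head=1 tape=_2[2]11111   (A,2)→(A,1,left)
state=A head=0 tape=_[2]111111   (A,2)→(A,1,left)
state=A head=-1 tape=[_]1111111   (A,_)→(C,1,right)
state=C head=0 tape=1[1]111111   (C,1)→(E,_,right)
state=E head=1 tape=1_[1]11111   (E,1)→(B,2,left)
state=B head=0 tape=1[_]211111
Cell 6 holds 1 when M halts.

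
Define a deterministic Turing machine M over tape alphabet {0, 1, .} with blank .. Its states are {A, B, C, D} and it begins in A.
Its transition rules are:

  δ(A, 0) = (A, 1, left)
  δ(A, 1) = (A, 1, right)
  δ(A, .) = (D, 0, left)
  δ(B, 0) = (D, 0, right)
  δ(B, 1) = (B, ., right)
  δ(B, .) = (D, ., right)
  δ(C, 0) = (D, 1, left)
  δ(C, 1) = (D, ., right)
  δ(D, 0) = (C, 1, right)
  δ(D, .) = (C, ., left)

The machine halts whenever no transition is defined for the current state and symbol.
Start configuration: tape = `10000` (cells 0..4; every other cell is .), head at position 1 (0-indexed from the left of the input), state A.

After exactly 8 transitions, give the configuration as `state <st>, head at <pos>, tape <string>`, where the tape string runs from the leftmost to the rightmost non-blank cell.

A | 1[0]000   read 0 → write 1, move left, go to A
A | [1]1000   read 1 → write 1, move right, go to A
A | 1[1]000   read 1 → write 1, move right, go to A
A | 11[0]00   read 0 → write 1, move left, go to A
A | 1[1]100   read 1 → write 1, move right, go to A
A | 11[1]00   read 1 → write 1, move right, go to A
A | 111[0]0   read 0 → write 1, move left, go to A
A | 11[1]10   read 1 → write 1, move right, go to A
A | 111[1]0
After 8 steps: state A, head at 3, tape 11110.

state A, head at 3, tape 11110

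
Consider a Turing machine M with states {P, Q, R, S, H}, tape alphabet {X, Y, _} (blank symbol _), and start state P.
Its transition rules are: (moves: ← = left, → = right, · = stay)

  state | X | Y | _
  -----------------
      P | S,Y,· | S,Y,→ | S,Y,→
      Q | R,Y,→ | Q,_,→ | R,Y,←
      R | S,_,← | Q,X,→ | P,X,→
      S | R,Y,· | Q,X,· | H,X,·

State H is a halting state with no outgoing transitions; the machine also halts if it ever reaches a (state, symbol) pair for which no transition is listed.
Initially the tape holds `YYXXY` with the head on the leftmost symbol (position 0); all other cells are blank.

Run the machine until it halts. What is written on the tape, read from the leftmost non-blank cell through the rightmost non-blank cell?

state=P head=0 tape=[Y]YXXY__   (P,Y)→(S,Y,→)
state=S head=1 tape=Y[Y]XXY__   (S,Y)→(Q,X,·)
state=Q head=1 tape=Y[X]XXY__   (Q,X)→(R,Y,→)
state=R head=2 tape=YY[X]XY__   (R,X)→(S,_,←)
state=S head=1 tape=Y[Y]_XY__   (S,Y)→(Q,X,·)
state=Q head=1 tape=Y[X]_XY__   (Q,X)→(R,Y,→)
state=R head=2 tape=YY[_]XY__   (R,_)→(P,X,→)
state=P head=3 tape=YYX[X]Y__   (P,X)→(S,Y,·)
state=S head=3 tape=YYX[Y]Y__   (S,Y)→(Q,X,·)
state=Q head=3 tape=YYX[X]Y__   (Q,X)→(R,Y,→)
state=R head=4 tape=YYXY[Y]__   (R,Y)→(Q,X,→)
state=Q head=5 tape=YYXYX[_]_   (Q,_)→(R,Y,←)
state=R head=4 tape=YYXY[X]Y_   (R,X)→(S,_,←)
state=S head=3 tape=YYX[Y]_Y_   (S,Y)→(Q,X,·)
state=Q head=3 tape=YYX[X]_Y_   (Q,X)→(R,Y,→)
state=R head=4 tape=YYXY[_]Y_   (R,_)→(P,X,→)
state=P head=5 tape=YYXYX[Y]_   (P,Y)→(S,Y,→)
state=S head=6 tape=YYXYXY[_]   (S,_)→(H,X,·)
state=H head=6 tape=YYXYXY[X]
The non-blank tape span at halt is YYXYXYX.

YYXYXYX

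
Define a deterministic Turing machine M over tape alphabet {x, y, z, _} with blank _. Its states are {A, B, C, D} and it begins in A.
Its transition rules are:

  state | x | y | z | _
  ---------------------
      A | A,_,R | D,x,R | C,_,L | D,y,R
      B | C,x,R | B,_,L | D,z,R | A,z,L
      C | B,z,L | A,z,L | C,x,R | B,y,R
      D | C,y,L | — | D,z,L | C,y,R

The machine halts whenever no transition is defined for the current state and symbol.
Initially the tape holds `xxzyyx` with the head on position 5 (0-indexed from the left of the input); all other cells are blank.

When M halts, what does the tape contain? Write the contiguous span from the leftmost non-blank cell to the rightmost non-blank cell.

A | xxzyy[x]____   read x → write _, move R, go to A
A | xxzyy_[_]___   read _ → write y, move R, go to D
D | xxzyy_y[_]__   read _ → write y, move R, go to C
C | xxzyy_yy[_]_   read _ → write y, move R, go to B
B | xxzyy_yyy[_]   read _ → write z, move L, go to A
A | xxzyy_yy[y]z   read y → write x, move R, go to D
D | xxzyy_yyx[z]   read z → write z, move L, go to D
D | xxzyy_yy[x]z   read x → write y, move L, go to C
C | xxzyy_y[y]yz   read y → write z, move L, go to A
A | xxzyy_[y]zyz   read y → write x, move R, go to D
D | xxzyy_x[z]yz   read z → write z, move L, go to D
D | xxzyy_[x]zyz   read x → write y, move L, go to C
C | xxzyy[_]yzyz   read _ → write y, move R, go to B
B | xxzyyy[y]zyz   read y → write _, move L, go to B
B | xxzyy[y]_zyz   read y → write _, move L, go to B
B | xxzy[y]__zyz   read y → write _, move L, go to B
B | xxz[y]___zyz   read y → write _, move L, go to B
B | xx[z]____zyz   read z → write z, move R, go to D
D | xxz[_]___zyz   read _ → write y, move R, go to C
C | xxzy[_]__zyz   read _ → write y, move R, go to B
B | xxzyy[_]_zyz   read _ → write z, move L, go to A
A | xxzy[y]z_zyz   read y → write x, move R, go to D
D | xxzyx[z]_zyz   read z → write z, move L, go to D
D | xxzy[x]z_zyz   read x → write y, move L, go to C
C | xxz[y]yz_zyz   read y → write z, move L, go to A
A | xx[z]zyz_zyz   read z → write _, move L, go to C
C | x[x]_zyz_zyz   read x → write z, move L, go to B
B | [x]z_zyz_zyz   read x → write x, move R, go to C
C | x[z]_zyz_zyz   read z → write x, move R, go to C
C | xx[_]zyz_zyz   read _ → write y, move R, go to B
B | xxy[z]yz_zyz   read z → write z, move R, go to D
D | xxyz[y]z_zyz
The non-blank tape span at halt is xxyzyz_zyz.

xxyzyz_zyz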